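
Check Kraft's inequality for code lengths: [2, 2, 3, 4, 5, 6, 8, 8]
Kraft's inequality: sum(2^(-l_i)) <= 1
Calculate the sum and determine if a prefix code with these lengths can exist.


Sum = 2^(-2) + 2^(-2) + 2^(-3) + 2^(-4) + 2^(-5) + 2^(-6) + 2^(-8) + 2^(-8)
    = 0.25 + 0.25 + 0.125 + 0.0625 + 0.03125 + 0.015625 + 0.00390625 + 0.00390625
    = 190/256 = 0.7421875
Since 0.7421875 <= 1, Kraft's inequality IS satisfied.
A prefix code with these lengths CAN exist.

Kraft sum = 0.7421875. Satisfied.


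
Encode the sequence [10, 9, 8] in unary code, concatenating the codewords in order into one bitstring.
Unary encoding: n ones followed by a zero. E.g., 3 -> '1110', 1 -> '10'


Encode each number as n ones followed by a terminating 0:
  10 -> 11111111110 (11 bits)
  9 -> 1111111110 (10 bits)
  8 -> 111111110 (9 bits)
Total length = 11 + 10 + 9 = 30 bits.

Unary([10, 9, 8]) = 111111111101111111110111111110 (30 bits)


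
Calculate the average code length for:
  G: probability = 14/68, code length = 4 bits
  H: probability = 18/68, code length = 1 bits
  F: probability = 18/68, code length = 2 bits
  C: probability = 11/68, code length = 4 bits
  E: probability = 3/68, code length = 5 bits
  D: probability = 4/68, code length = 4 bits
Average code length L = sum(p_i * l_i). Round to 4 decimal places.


Weighted contributions p_i * l_i:
  G: (14/68) * 4 = 56/68
  H: (18/68) * 1 = 18/68
  F: (18/68) * 2 = 36/68
  C: (11/68) * 4 = 44/68
  E: (3/68) * 5 = 15/68
  D: (4/68) * 4 = 16/68
Sum = (56 + 18 + 36 + 44 + 15 + 16)/68 = 185/68

L = 185/68 = 2.7206 bits/symbol


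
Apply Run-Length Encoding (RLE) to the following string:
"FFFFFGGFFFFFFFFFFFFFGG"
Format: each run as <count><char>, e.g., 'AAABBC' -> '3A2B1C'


Scanning runs left to right:
  i=0: run of 'F' x 5 -> '5F'
  i=5: run of 'G' x 2 -> '2G'
  i=7: run of 'F' x 13 -> '13F'
  i=20: run of 'G' x 2 -> '2G'

RLE = 5F2G13F2G


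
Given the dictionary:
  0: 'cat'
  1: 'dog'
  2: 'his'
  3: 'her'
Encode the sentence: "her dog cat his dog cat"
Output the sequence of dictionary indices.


Look up each word in the dictionary:
  'her' -> 3
  'dog' -> 1
  'cat' -> 0
  'his' -> 2
  'dog' -> 1
  'cat' -> 0

Encoded: [3, 1, 0, 2, 1, 0]


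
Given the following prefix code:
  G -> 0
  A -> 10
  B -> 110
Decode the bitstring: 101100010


Decoding step by step:
Bits 10 -> A
Bits 110 -> B
Bits 0 -> G
Bits 0 -> G
Bits 10 -> A


Decoded message: ABGGA


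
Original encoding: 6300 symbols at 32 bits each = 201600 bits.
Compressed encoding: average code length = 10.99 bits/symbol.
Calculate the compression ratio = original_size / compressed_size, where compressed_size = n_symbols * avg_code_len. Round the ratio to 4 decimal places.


original_size = n_symbols * orig_bits = 6300 * 32 = 201600 bits
compressed_size = n_symbols * avg_code_len = 6300 * 10.99 = 69237.0 bits
ratio = original_size / compressed_size = 201600 / 69237.0 = 2.9117

Compression ratio = 2.9117


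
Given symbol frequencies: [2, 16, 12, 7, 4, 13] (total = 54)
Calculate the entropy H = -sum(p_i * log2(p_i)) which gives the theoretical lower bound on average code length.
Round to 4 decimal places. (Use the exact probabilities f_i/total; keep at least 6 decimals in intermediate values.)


Per-symbol terms -p_i * log2(p_i) with p_i = f_i/54:
  p = 2/54 = 0.037037: log2(p) = -4.754888, -p*log2(p) = 0.176107
  p = 16/54 = 0.296296: log2(p) = -1.754888, -p*log2(p) = 0.519967
  p = 12/54 = 0.222222: log2(p) = -2.169925, -p*log2(p) = 0.482206
  p = 7/54 = 0.129630: log2(p) = -2.947533, -p*log2(p) = 0.382088
  p = 4/54 = 0.074074: log2(p) = -3.754888, -p*log2(p) = 0.278140
  p = 13/54 = 0.240741: log2(p) = -2.054448, -p*log2(p) = 0.494589
H = 0.176107 + 0.519967 + 0.482206 + 0.382088 + 0.278140 + 0.494589 = 2.333097

H = 2.3331 bits/symbol


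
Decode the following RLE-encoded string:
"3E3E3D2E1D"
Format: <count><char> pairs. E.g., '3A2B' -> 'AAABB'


Expanding each <count><char> pair:
  3E -> 'EEE'
  3E -> 'EEE'
  3D -> 'DDD'
  2E -> 'EE'
  1D -> 'D'

Decoded = EEEEEEDDDEED


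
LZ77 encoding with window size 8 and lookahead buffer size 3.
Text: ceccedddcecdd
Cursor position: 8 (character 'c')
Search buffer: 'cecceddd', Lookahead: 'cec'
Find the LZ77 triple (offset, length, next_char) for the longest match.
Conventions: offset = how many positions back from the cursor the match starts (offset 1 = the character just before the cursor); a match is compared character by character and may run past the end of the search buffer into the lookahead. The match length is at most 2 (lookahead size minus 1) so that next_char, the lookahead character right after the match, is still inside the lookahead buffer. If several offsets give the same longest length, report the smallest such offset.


Try each offset into the search buffer:
  offset=1 (pos 7, char 'd'): match length 0
  offset=2 (pos 6, char 'd'): match length 0
  offset=3 (pos 5, char 'd'): match length 0
  offset=4 (pos 4, char 'e'): match length 0
  offset=5 (pos 3, char 'c'): match length 2
  offset=6 (pos 2, char 'c'): match length 1
  offset=7 (pos 1, char 'e'): match length 0
  offset=8 (pos 0, char 'c'): match length 2
Longest match has length 2, found at offsets 5, 8; take the smallest, offset 5.
next_char = character at position 8 + 2 = 10 -> 'c'

Best match: offset=5, length=2 (matching 'ce' starting at position 3)
LZ77 triple: (5, 2, 'c')


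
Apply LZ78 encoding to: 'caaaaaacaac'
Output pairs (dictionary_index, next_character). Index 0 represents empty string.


LZ78 encoding steps:
Dictionary: {0: ''}
Step 1: w='' (idx 0), next='c' -> output (0, 'c'), add 'c' as idx 1
Step 2: w='' (idx 0), next='a' -> output (0, 'a'), add 'a' as idx 2
Step 3: w='a' (idx 2), next='a' -> output (2, 'a'), add 'aa' as idx 3
Step 4: w='aa' (idx 3), next='a' -> output (3, 'a'), add 'aaa' as idx 4
Step 5: w='c' (idx 1), next='a' -> output (1, 'a'), add 'ca' as idx 5
Step 6: w='a' (idx 2), next='c' -> output (2, 'c'), add 'ac' as idx 6


Encoded: [(0, 'c'), (0, 'a'), (2, 'a'), (3, 'a'), (1, 'a'), (2, 'c')]


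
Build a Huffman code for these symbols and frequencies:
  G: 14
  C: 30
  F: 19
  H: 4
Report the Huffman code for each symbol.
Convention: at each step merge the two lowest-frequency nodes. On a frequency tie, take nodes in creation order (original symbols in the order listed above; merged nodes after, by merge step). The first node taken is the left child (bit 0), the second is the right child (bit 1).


Huffman tree construction:
Step 1: Merge H(4) + G(14) = 18
Step 2: Merge (H+G)(18) + F(19) = 37
Step 3: Merge C(30) + ((H+G)+F)(37) = 67
Read each symbol's code off the tree from the root (left child = 0, right child = 1).

Codes:
  G: 101 (length 3)
  C: 0 (length 1)
  F: 11 (length 2)
  H: 100 (length 3)
Average code length: 122/67 = 1.8209 bits/symbol


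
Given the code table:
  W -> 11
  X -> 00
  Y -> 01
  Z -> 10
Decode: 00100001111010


Decoding:
00 -> X
10 -> Z
00 -> X
01 -> Y
11 -> W
10 -> Z
10 -> Z


Result: XZXYWZZ


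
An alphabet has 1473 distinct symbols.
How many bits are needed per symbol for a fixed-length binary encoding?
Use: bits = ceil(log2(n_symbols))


log2(1473) = 10.5245
Bracket: 2^10 = 1024 < 1473 <= 2^11 = 2048
So ceil(log2(1473)) = 11

bits = ceil(log2(1473)) = ceil(10.5245) = 11 bits


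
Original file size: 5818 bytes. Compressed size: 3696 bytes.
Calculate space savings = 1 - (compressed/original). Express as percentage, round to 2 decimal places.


ratio = compressed/original = 3696/5818 = 0.63527
savings = 1 - ratio = 1 - 0.63527 = 0.36473
as a percentage: 0.36473 * 100 = 36.47%

Space savings = 1 - 3696/5818 = 36.47%


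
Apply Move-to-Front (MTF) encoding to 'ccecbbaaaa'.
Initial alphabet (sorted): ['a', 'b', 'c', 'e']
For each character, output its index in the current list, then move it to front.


MTF encoding:
'c': index 2 in ['a', 'b', 'c', 'e'] -> ['c', 'a', 'b', 'e']
'c': index 0 in ['c', 'a', 'b', 'e'] -> ['c', 'a', 'b', 'e']
'e': index 3 in ['c', 'a', 'b', 'e'] -> ['e', 'c', 'a', 'b']
'c': index 1 in ['e', 'c', 'a', 'b'] -> ['c', 'e', 'a', 'b']
'b': index 3 in ['c', 'e', 'a', 'b'] -> ['b', 'c', 'e', 'a']
'b': index 0 in ['b', 'c', 'e', 'a'] -> ['b', 'c', 'e', 'a']
'a': index 3 in ['b', 'c', 'e', 'a'] -> ['a', 'b', 'c', 'e']
'a': index 0 in ['a', 'b', 'c', 'e'] -> ['a', 'b', 'c', 'e']
'a': index 0 in ['a', 'b', 'c', 'e'] -> ['a', 'b', 'c', 'e']
'a': index 0 in ['a', 'b', 'c', 'e'] -> ['a', 'b', 'c', 'e']


Output: [2, 0, 3, 1, 3, 0, 3, 0, 0, 0]


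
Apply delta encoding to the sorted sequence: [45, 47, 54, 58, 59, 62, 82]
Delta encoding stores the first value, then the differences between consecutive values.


First value: 45
Deltas:
  47 - 45 = 2
  54 - 47 = 7
  58 - 54 = 4
  59 - 58 = 1
  62 - 59 = 3
  82 - 62 = 20


Delta encoded: [45, 2, 7, 4, 1, 3, 20]


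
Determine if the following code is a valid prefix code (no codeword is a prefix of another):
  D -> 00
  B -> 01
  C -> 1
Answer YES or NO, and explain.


Checking each pair (does one codeword prefix another?):
  D='00' vs B='01': no prefix
  D='00' vs C='1': no prefix
  B='01' vs D='00': no prefix
  B='01' vs C='1': no prefix
  C='1' vs D='00': no prefix
  C='1' vs B='01': no prefix
No violation found over all pairs.

YES -- this is a valid prefix code. No codeword is a prefix of any other codeword.


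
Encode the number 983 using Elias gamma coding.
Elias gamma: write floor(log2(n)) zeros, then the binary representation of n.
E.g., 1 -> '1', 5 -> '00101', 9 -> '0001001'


num_bits = floor(log2(983)) + 1 = 10
leading_zeros = num_bits - 1 = 9
binary(983) = 1111010111

Elias gamma(983) = '000000000' + '1111010111' = 0000000001111010111 (19 bits)


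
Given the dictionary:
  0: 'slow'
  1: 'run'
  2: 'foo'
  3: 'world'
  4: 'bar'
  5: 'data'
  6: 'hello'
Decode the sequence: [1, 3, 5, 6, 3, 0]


Look up each index in the dictionary:
  1 -> 'run'
  3 -> 'world'
  5 -> 'data'
  6 -> 'hello'
  3 -> 'world'
  0 -> 'slow'

Decoded: "run world data hello world slow"


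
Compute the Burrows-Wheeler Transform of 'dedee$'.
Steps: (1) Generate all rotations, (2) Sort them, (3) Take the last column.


Rotations (sorted):
  0: $dedee -> last char: e
  1: dedee$ -> last char: $
  2: dee$de -> last char: e
  3: e$dede -> last char: e
  4: edee$d -> last char: d
  5: ee$ded -> last char: d


BWT = e$eedd


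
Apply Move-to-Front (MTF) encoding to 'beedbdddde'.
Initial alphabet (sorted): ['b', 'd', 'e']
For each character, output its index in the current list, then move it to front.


MTF encoding:
'b': index 0 in ['b', 'd', 'e'] -> ['b', 'd', 'e']
'e': index 2 in ['b', 'd', 'e'] -> ['e', 'b', 'd']
'e': index 0 in ['e', 'b', 'd'] -> ['e', 'b', 'd']
'd': index 2 in ['e', 'b', 'd'] -> ['d', 'e', 'b']
'b': index 2 in ['d', 'e', 'b'] -> ['b', 'd', 'e']
'd': index 1 in ['b', 'd', 'e'] -> ['d', 'b', 'e']
'd': index 0 in ['d', 'b', 'e'] -> ['d', 'b', 'e']
'd': index 0 in ['d', 'b', 'e'] -> ['d', 'b', 'e']
'd': index 0 in ['d', 'b', 'e'] -> ['d', 'b', 'e']
'e': index 2 in ['d', 'b', 'e'] -> ['e', 'd', 'b']


Output: [0, 2, 0, 2, 2, 1, 0, 0, 0, 2]


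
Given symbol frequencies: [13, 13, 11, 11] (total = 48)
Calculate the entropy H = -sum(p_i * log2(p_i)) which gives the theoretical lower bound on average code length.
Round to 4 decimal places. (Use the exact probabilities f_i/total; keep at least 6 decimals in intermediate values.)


Per-symbol terms -p_i * log2(p_i) with p_i = f_i/48:
  p = 13/48 = 0.270833: log2(p) = -1.884523, -p*log2(p) = 0.510392
  p = 13/48 = 0.270833: log2(p) = -1.884523, -p*log2(p) = 0.510392
  p = 11/48 = 0.229167: log2(p) = -2.125531, -p*log2(p) = 0.487101
  p = 11/48 = 0.229167: log2(p) = -2.125531, -p*log2(p) = 0.487101
H = 0.510392 + 0.510392 + 0.487101 + 0.487101 = 1.994986

H = 1.995 bits/symbol


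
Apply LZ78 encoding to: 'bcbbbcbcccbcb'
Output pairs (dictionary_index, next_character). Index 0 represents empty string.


LZ78 encoding steps:
Dictionary: {0: ''}
Step 1: w='' (idx 0), next='b' -> output (0, 'b'), add 'b' as idx 1
Step 2: w='' (idx 0), next='c' -> output (0, 'c'), add 'c' as idx 2
Step 3: w='b' (idx 1), next='b' -> output (1, 'b'), add 'bb' as idx 3
Step 4: w='b' (idx 1), next='c' -> output (1, 'c'), add 'bc' as idx 4
Step 5: w='bc' (idx 4), next='c' -> output (4, 'c'), add 'bcc' as idx 5
Step 6: w='c' (idx 2), next='b' -> output (2, 'b'), add 'cb' as idx 6
Step 7: w='cb' (idx 6), end of input -> output (6, '')


Encoded: [(0, 'b'), (0, 'c'), (1, 'b'), (1, 'c'), (4, 'c'), (2, 'b'), (6, '')]


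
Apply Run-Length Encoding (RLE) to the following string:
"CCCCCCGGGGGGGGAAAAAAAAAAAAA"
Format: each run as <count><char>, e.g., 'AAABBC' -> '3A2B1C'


Scanning runs left to right:
  i=0: run of 'C' x 6 -> '6C'
  i=6: run of 'G' x 8 -> '8G'
  i=14: run of 'A' x 13 -> '13A'

RLE = 6C8G13A


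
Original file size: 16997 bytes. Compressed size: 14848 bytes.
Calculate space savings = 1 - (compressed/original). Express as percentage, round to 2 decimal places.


ratio = compressed/original = 14848/16997 = 0.873566
savings = 1 - ratio = 1 - 0.873566 = 0.126434
as a percentage: 0.126434 * 100 = 12.64%

Space savings = 1 - 14848/16997 = 12.64%


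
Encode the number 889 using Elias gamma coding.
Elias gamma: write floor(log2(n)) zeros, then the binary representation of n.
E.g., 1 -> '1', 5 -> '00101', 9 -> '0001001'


num_bits = floor(log2(889)) + 1 = 10
leading_zeros = num_bits - 1 = 9
binary(889) = 1101111001

Elias gamma(889) = '000000000' + '1101111001' = 0000000001101111001 (19 bits)


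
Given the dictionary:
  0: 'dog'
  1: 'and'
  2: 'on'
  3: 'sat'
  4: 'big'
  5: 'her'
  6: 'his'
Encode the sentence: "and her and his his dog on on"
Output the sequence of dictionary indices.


Look up each word in the dictionary:
  'and' -> 1
  'her' -> 5
  'and' -> 1
  'his' -> 6
  'his' -> 6
  'dog' -> 0
  'on' -> 2
  'on' -> 2

Encoded: [1, 5, 1, 6, 6, 0, 2, 2]


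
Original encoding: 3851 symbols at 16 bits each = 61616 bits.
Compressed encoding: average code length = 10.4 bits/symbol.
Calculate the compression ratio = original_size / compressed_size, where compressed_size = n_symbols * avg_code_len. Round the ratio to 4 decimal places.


original_size = n_symbols * orig_bits = 3851 * 16 = 61616 bits
compressed_size = n_symbols * avg_code_len = 3851 * 10.4 = 40050.4 bits
ratio = original_size / compressed_size = 61616 / 40050.4 = 1.5385

Compression ratio = 1.5385


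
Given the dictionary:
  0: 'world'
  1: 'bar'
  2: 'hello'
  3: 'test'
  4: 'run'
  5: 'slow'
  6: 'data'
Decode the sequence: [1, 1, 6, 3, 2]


Look up each index in the dictionary:
  1 -> 'bar'
  1 -> 'bar'
  6 -> 'data'
  3 -> 'test'
  2 -> 'hello'

Decoded: "bar bar data test hello"


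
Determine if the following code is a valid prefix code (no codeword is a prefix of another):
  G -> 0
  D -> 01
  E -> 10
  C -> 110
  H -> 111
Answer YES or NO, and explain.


Checking each pair (does one codeword prefix another?):
  G='0' vs D='01': prefix -- VIOLATION

NO -- this is NOT a valid prefix code. G (0) is a prefix of D (01).


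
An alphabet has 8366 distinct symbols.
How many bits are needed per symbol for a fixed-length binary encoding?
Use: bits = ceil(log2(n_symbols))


log2(8366) = 13.0303
Bracket: 2^13 = 8192 < 8366 <= 2^14 = 16384
So ceil(log2(8366)) = 14

bits = ceil(log2(8366)) = ceil(13.0303) = 14 bits


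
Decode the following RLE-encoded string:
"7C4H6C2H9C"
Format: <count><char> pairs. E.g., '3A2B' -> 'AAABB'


Expanding each <count><char> pair:
  7C -> 'CCCCCCC'
  4H -> 'HHHH'
  6C -> 'CCCCCC'
  2H -> 'HH'
  9C -> 'CCCCCCCCC'

Decoded = CCCCCCCHHHHCCCCCCHHCCCCCCCCC


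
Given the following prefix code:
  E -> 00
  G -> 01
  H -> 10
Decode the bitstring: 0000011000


Decoding step by step:
Bits 00 -> E
Bits 00 -> E
Bits 01 -> G
Bits 10 -> H
Bits 00 -> E


Decoded message: EEGHE


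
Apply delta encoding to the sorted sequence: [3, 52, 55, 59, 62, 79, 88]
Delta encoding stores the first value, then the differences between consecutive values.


First value: 3
Deltas:
  52 - 3 = 49
  55 - 52 = 3
  59 - 55 = 4
  62 - 59 = 3
  79 - 62 = 17
  88 - 79 = 9


Delta encoded: [3, 49, 3, 4, 3, 17, 9]


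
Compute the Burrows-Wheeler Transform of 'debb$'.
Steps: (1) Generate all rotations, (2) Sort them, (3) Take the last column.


Rotations (sorted):
  0: $debb -> last char: b
  1: b$deb -> last char: b
  2: bb$de -> last char: e
  3: debb$ -> last char: $
  4: ebb$d -> last char: d


BWT = bbe$d


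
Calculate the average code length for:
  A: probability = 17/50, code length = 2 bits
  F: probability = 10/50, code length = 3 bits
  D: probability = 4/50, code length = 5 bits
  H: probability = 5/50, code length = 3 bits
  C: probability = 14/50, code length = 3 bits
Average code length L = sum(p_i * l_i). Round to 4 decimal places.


Weighted contributions p_i * l_i:
  A: (17/50) * 2 = 34/50
  F: (10/50) * 3 = 30/50
  D: (4/50) * 5 = 20/50
  H: (5/50) * 3 = 15/50
  C: (14/50) * 3 = 42/50
Sum = (34 + 30 + 20 + 15 + 42)/50 = 141/50

L = 141/50 = 2.8200 bits/symbol


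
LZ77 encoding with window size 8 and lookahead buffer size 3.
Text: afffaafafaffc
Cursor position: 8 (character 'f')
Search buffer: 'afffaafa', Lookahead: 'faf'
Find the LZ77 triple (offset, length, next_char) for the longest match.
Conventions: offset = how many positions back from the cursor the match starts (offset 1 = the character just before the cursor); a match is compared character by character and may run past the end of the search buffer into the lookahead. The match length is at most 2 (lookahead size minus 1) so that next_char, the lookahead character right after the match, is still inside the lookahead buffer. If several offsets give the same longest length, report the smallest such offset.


Try each offset into the search buffer:
  offset=1 (pos 7, char 'a'): match length 0
  offset=2 (pos 6, char 'f'): match length 2
  offset=3 (pos 5, char 'a'): match length 0
  offset=4 (pos 4, char 'a'): match length 0
  offset=5 (pos 3, char 'f'): match length 2
  offset=6 (pos 2, char 'f'): match length 1
  offset=7 (pos 1, char 'f'): match length 1
  offset=8 (pos 0, char 'a'): match length 0
Longest match has length 2, found at offsets 2, 5; take the smallest, offset 2.
next_char = character at position 8 + 2 = 10 -> 'f'

Best match: offset=2, length=2 (matching 'fa' starting at position 6)
LZ77 triple: (2, 2, 'f')


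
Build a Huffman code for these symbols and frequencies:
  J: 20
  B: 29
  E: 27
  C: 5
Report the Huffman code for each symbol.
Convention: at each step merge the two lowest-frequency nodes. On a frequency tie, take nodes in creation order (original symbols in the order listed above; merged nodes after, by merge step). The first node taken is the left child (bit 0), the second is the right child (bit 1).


Huffman tree construction:
Step 1: Merge C(5) + J(20) = 25
Step 2: Merge (C+J)(25) + E(27) = 52
Step 3: Merge B(29) + ((C+J)+E)(52) = 81
Read each symbol's code off the tree from the root (left child = 0, right child = 1).

Codes:
  J: 101 (length 3)
  B: 0 (length 1)
  E: 11 (length 2)
  C: 100 (length 3)
Average code length: 158/81 = 1.9506 bits/symbol


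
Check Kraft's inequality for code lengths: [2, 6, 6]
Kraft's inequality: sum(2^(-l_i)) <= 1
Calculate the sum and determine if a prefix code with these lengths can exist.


Sum = 2^(-2) + 2^(-6) + 2^(-6)
    = 0.25 + 0.015625 + 0.015625
    = 18/64 = 0.28125
Since 0.28125 <= 1, Kraft's inequality IS satisfied.
A prefix code with these lengths CAN exist.

Kraft sum = 0.28125. Satisfied.


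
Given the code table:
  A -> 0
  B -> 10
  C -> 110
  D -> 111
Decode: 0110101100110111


Decoding:
0 -> A
110 -> C
10 -> B
110 -> C
0 -> A
110 -> C
111 -> D


Result: ACBCACD


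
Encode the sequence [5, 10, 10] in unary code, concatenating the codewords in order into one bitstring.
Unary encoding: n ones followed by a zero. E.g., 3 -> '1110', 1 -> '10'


Encode each number as n ones followed by a terminating 0:
  5 -> 111110 (6 bits)
  10 -> 11111111110 (11 bits)
  10 -> 11111111110 (11 bits)
Total length = 6 + 11 + 11 = 28 bits.

Unary([5, 10, 10]) = 1111101111111111011111111110 (28 bits)


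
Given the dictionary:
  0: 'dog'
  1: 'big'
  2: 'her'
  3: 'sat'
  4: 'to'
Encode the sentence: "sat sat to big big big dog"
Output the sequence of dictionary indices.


Look up each word in the dictionary:
  'sat' -> 3
  'sat' -> 3
  'to' -> 4
  'big' -> 1
  'big' -> 1
  'big' -> 1
  'dog' -> 0

Encoded: [3, 3, 4, 1, 1, 1, 0]


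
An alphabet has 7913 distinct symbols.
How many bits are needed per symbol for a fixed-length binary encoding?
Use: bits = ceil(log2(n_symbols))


log2(7913) = 12.95
Bracket: 2^12 = 4096 < 7913 <= 2^13 = 8192
So ceil(log2(7913)) = 13

bits = ceil(log2(7913)) = ceil(12.95) = 13 bits


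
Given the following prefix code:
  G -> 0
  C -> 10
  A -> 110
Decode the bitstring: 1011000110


Decoding step by step:
Bits 10 -> C
Bits 110 -> A
Bits 0 -> G
Bits 0 -> G
Bits 110 -> A


Decoded message: CAGGA


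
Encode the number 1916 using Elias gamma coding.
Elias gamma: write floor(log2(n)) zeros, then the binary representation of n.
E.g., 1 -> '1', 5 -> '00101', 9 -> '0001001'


num_bits = floor(log2(1916)) + 1 = 11
leading_zeros = num_bits - 1 = 10
binary(1916) = 11101111100

Elias gamma(1916) = '0000000000' + '11101111100' = 000000000011101111100 (21 bits)


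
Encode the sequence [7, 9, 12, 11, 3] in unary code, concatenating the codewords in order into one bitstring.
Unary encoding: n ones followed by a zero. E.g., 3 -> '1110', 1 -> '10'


Encode each number as n ones followed by a terminating 0:
  7 -> 11111110 (8 bits)
  9 -> 1111111110 (10 bits)
  12 -> 1111111111110 (13 bits)
  11 -> 111111111110 (12 bits)
  3 -> 1110 (4 bits)
Total length = 8 + 10 + 13 + 12 + 4 = 47 bits.

Unary([7, 9, 12, 11, 3]) = 11111110111111111011111111111101111111111101110 (47 bits)


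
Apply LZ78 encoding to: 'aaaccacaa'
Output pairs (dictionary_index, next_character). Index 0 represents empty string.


LZ78 encoding steps:
Dictionary: {0: ''}
Step 1: w='' (idx 0), next='a' -> output (0, 'a'), add 'a' as idx 1
Step 2: w='a' (idx 1), next='a' -> output (1, 'a'), add 'aa' as idx 2
Step 3: w='' (idx 0), next='c' -> output (0, 'c'), add 'c' as idx 3
Step 4: w='c' (idx 3), next='a' -> output (3, 'a'), add 'ca' as idx 4
Step 5: w='ca' (idx 4), next='a' -> output (4, 'a'), add 'caa' as idx 5


Encoded: [(0, 'a'), (1, 'a'), (0, 'c'), (3, 'a'), (4, 'a')]


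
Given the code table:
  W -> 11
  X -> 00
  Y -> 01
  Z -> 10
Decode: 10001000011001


Decoding:
10 -> Z
00 -> X
10 -> Z
00 -> X
01 -> Y
10 -> Z
01 -> Y


Result: ZXZXYZY


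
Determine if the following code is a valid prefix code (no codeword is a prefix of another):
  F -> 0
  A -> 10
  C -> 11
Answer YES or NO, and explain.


Checking each pair (does one codeword prefix another?):
  F='0' vs A='10': no prefix
  F='0' vs C='11': no prefix
  A='10' vs F='0': no prefix
  A='10' vs C='11': no prefix
  C='11' vs F='0': no prefix
  C='11' vs A='10': no prefix
No violation found over all pairs.

YES -- this is a valid prefix code. No codeword is a prefix of any other codeword.


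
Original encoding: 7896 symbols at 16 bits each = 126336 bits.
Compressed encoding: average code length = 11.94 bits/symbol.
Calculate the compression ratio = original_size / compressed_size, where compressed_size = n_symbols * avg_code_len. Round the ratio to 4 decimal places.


original_size = n_symbols * orig_bits = 7896 * 16 = 126336 bits
compressed_size = n_symbols * avg_code_len = 7896 * 11.94 = 94278.24 bits
ratio = original_size / compressed_size = 126336 / 94278.24 = 1.34

Compression ratio = 1.34


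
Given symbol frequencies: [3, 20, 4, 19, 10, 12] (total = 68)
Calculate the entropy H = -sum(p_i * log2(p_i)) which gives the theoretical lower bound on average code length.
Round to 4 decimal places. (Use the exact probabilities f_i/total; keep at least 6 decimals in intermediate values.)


Per-symbol terms -p_i * log2(p_i) with p_i = f_i/68:
  p = 3/68 = 0.044118: log2(p) = -4.502500, -p*log2(p) = 0.198640
  p = 20/68 = 0.294118: log2(p) = -1.765535, -p*log2(p) = 0.519275
  p = 4/68 = 0.058824: log2(p) = -4.087463, -p*log2(p) = 0.240439
  p = 19/68 = 0.279412: log2(p) = -1.839535, -p*log2(p) = 0.513988
  p = 10/68 = 0.147059: log2(p) = -2.765535, -p*log2(p) = 0.406696
  p = 12/68 = 0.176471: log2(p) = -2.502500, -p*log2(p) = 0.441618
H = 0.198640 + 0.519275 + 0.240439 + 0.513988 + 0.406696 + 0.441618 = 2.320656

H = 2.3207 bits/symbol


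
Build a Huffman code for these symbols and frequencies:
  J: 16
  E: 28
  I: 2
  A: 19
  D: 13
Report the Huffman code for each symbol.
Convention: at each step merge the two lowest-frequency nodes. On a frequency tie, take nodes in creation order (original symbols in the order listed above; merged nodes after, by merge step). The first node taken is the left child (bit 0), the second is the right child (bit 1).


Huffman tree construction:
Step 1: Merge I(2) + D(13) = 15
Step 2: Merge (I+D)(15) + J(16) = 31
Step 3: Merge A(19) + E(28) = 47
Step 4: Merge ((I+D)+J)(31) + (A+E)(47) = 78
Read each symbol's code off the tree from the root (left child = 0, right child = 1).

Codes:
  J: 01 (length 2)
  E: 11 (length 2)
  I: 000 (length 3)
  A: 10 (length 2)
  D: 001 (length 3)
Average code length: 171/78 = 2.1923 bits/symbol


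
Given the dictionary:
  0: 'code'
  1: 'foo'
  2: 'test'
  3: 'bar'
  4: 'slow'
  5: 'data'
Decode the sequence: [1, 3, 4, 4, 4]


Look up each index in the dictionary:
  1 -> 'foo'
  3 -> 'bar'
  4 -> 'slow'
  4 -> 'slow'
  4 -> 'slow'

Decoded: "foo bar slow slow slow"


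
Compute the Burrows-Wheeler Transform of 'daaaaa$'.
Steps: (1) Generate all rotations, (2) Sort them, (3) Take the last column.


Rotations (sorted):
  0: $daaaaa -> last char: a
  1: a$daaaa -> last char: a
  2: aa$daaa -> last char: a
  3: aaa$daa -> last char: a
  4: aaaa$da -> last char: a
  5: aaaaa$d -> last char: d
  6: daaaaa$ -> last char: $


BWT = aaaaad$


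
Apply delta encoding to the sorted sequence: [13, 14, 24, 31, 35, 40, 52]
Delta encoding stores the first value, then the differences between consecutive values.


First value: 13
Deltas:
  14 - 13 = 1
  24 - 14 = 10
  31 - 24 = 7
  35 - 31 = 4
  40 - 35 = 5
  52 - 40 = 12


Delta encoded: [13, 1, 10, 7, 4, 5, 12]


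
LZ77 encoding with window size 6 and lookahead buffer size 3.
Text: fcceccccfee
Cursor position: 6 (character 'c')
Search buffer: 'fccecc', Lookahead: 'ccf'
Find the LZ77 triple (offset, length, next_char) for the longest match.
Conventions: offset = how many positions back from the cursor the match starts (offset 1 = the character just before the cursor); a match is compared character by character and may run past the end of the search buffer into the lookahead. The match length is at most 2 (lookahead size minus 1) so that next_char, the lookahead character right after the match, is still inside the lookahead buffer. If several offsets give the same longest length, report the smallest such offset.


Try each offset into the search buffer:
  offset=1 (pos 5, char 'c'): match length 2
  offset=2 (pos 4, char 'c'): match length 2
  offset=3 (pos 3, char 'e'): match length 0
  offset=4 (pos 2, char 'c'): match length 1
  offset=5 (pos 1, char 'c'): match length 2
  offset=6 (pos 0, char 'f'): match length 0
Longest match has length 2, found at offsets 1, 2, 5; take the smallest, offset 1.
next_char = character at position 6 + 2 = 8 -> 'f'

Best match: offset=1, length=2 (matching 'cc' starting at position 5)
LZ77 triple: (1, 2, 'f')


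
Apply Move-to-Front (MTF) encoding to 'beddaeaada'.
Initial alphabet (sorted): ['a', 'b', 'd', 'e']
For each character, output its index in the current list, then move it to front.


MTF encoding:
'b': index 1 in ['a', 'b', 'd', 'e'] -> ['b', 'a', 'd', 'e']
'e': index 3 in ['b', 'a', 'd', 'e'] -> ['e', 'b', 'a', 'd']
'd': index 3 in ['e', 'b', 'a', 'd'] -> ['d', 'e', 'b', 'a']
'd': index 0 in ['d', 'e', 'b', 'a'] -> ['d', 'e', 'b', 'a']
'a': index 3 in ['d', 'e', 'b', 'a'] -> ['a', 'd', 'e', 'b']
'e': index 2 in ['a', 'd', 'e', 'b'] -> ['e', 'a', 'd', 'b']
'a': index 1 in ['e', 'a', 'd', 'b'] -> ['a', 'e', 'd', 'b']
'a': index 0 in ['a', 'e', 'd', 'b'] -> ['a', 'e', 'd', 'b']
'd': index 2 in ['a', 'e', 'd', 'b'] -> ['d', 'a', 'e', 'b']
'a': index 1 in ['d', 'a', 'e', 'b'] -> ['a', 'd', 'e', 'b']


Output: [1, 3, 3, 0, 3, 2, 1, 0, 2, 1]


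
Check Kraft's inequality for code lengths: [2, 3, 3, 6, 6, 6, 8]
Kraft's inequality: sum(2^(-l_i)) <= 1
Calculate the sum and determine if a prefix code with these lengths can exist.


Sum = 2^(-2) + 2^(-3) + 2^(-3) + 2^(-6) + 2^(-6) + 2^(-6) + 2^(-8)
    = 0.25 + 0.125 + 0.125 + 0.015625 + 0.015625 + 0.015625 + 0.00390625
    = 141/256 = 0.55078125
Since 0.55078125 <= 1, Kraft's inequality IS satisfied.
A prefix code with these lengths CAN exist.

Kraft sum = 0.55078125. Satisfied.


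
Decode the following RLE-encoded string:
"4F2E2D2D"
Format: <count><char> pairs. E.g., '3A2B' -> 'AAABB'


Expanding each <count><char> pair:
  4F -> 'FFFF'
  2E -> 'EE'
  2D -> 'DD'
  2D -> 'DD'

Decoded = FFFFEEDDDD


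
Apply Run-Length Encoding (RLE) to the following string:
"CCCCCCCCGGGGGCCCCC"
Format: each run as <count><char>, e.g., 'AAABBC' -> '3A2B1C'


Scanning runs left to right:
  i=0: run of 'C' x 8 -> '8C'
  i=8: run of 'G' x 5 -> '5G'
  i=13: run of 'C' x 5 -> '5C'

RLE = 8C5G5C


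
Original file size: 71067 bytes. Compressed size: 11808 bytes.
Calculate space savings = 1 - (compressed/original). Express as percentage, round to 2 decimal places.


ratio = compressed/original = 11808/71067 = 0.166153
savings = 1 - ratio = 1 - 0.166153 = 0.833847
as a percentage: 0.833847 * 100 = 83.38%

Space savings = 1 - 11808/71067 = 83.38%


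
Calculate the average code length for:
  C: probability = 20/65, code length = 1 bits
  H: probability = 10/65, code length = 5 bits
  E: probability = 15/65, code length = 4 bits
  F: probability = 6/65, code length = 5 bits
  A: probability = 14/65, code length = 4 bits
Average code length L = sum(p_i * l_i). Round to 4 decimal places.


Weighted contributions p_i * l_i:
  C: (20/65) * 1 = 20/65
  H: (10/65) * 5 = 50/65
  E: (15/65) * 4 = 60/65
  F: (6/65) * 5 = 30/65
  A: (14/65) * 4 = 56/65
Sum = (20 + 50 + 60 + 30 + 56)/65 = 216/65

L = 216/65 = 3.3231 bits/symbol


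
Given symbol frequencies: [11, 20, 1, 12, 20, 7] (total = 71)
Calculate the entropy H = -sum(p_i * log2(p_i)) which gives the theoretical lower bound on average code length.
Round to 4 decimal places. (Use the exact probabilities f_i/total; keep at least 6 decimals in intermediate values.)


Per-symbol terms -p_i * log2(p_i) with p_i = f_i/71:
  p = 11/71 = 0.154930: log2(p) = -2.690316, -p*log2(p) = 0.416809
  p = 20/71 = 0.281690: log2(p) = -1.827819, -p*log2(p) = 0.514879
  p = 1/71 = 0.014085: log2(p) = -6.149747, -p*log2(p) = 0.086616
  p = 12/71 = 0.169014: log2(p) = -2.564785, -p*log2(p) = 0.433485
  p = 20/71 = 0.281690: log2(p) = -1.827819, -p*log2(p) = 0.514879
  p = 7/71 = 0.098592: log2(p) = -3.342392, -p*log2(p) = 0.329532
H = 0.416809 + 0.514879 + 0.086616 + 0.433485 + 0.514879 + 0.329532 = 2.296200

H = 2.2962 bits/symbol


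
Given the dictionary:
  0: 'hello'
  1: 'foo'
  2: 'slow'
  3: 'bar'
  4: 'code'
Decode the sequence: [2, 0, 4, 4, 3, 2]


Look up each index in the dictionary:
  2 -> 'slow'
  0 -> 'hello'
  4 -> 'code'
  4 -> 'code'
  3 -> 'bar'
  2 -> 'slow'

Decoded: "slow hello code code bar slow"


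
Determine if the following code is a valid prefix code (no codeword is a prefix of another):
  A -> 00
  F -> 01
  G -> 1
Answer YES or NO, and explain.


Checking each pair (does one codeword prefix another?):
  A='00' vs F='01': no prefix
  A='00' vs G='1': no prefix
  F='01' vs A='00': no prefix
  F='01' vs G='1': no prefix
  G='1' vs A='00': no prefix
  G='1' vs F='01': no prefix
No violation found over all pairs.

YES -- this is a valid prefix code. No codeword is a prefix of any other codeword.


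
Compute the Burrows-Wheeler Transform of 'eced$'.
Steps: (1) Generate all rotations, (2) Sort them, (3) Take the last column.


Rotations (sorted):
  0: $eced -> last char: d
  1: ced$e -> last char: e
  2: d$ece -> last char: e
  3: eced$ -> last char: $
  4: ed$ec -> last char: c


BWT = dee$c


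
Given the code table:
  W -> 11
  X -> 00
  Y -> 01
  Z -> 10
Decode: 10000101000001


Decoding:
10 -> Z
00 -> X
01 -> Y
01 -> Y
00 -> X
00 -> X
01 -> Y


Result: ZXYYXXY


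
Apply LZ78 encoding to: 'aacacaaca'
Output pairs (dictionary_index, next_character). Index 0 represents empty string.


LZ78 encoding steps:
Dictionary: {0: ''}
Step 1: w='' (idx 0), next='a' -> output (0, 'a'), add 'a' as idx 1
Step 2: w='a' (idx 1), next='c' -> output (1, 'c'), add 'ac' as idx 2
Step 3: w='ac' (idx 2), next='a' -> output (2, 'a'), add 'aca' as idx 3
Step 4: w='aca' (idx 3), end of input -> output (3, '')


Encoded: [(0, 'a'), (1, 'c'), (2, 'a'), (3, '')]


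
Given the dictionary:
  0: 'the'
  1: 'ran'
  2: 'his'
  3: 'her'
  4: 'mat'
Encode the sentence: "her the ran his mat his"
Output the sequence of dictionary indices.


Look up each word in the dictionary:
  'her' -> 3
  'the' -> 0
  'ran' -> 1
  'his' -> 2
  'mat' -> 4
  'his' -> 2

Encoded: [3, 0, 1, 2, 4, 2]


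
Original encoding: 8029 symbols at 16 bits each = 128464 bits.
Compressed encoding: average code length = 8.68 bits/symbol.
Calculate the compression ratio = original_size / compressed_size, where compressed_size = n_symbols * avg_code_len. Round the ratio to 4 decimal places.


original_size = n_symbols * orig_bits = 8029 * 16 = 128464 bits
compressed_size = n_symbols * avg_code_len = 8029 * 8.68 = 69691.72 bits
ratio = original_size / compressed_size = 128464 / 69691.72 = 1.8433

Compression ratio = 1.8433


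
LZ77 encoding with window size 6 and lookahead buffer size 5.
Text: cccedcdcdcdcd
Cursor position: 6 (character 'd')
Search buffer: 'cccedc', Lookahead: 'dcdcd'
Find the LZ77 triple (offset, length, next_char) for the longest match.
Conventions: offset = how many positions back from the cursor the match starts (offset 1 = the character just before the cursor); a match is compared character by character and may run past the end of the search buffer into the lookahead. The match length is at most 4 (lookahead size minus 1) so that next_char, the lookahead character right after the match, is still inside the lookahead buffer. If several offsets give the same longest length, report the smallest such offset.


Try each offset into the search buffer:
  offset=1 (pos 5, char 'c'): match length 0
  offset=2 (pos 4, char 'd'): match length 4
  offset=3 (pos 3, char 'e'): match length 0
  offset=4 (pos 2, char 'c'): match length 0
  offset=5 (pos 1, char 'c'): match length 0
  offset=6 (pos 0, char 'c'): match length 0
Longest match has length 4 at offset 2.
next_char = character at position 6 + 4 = 10 -> 'd'

Best match: offset=2, length=4 (matching 'dcdc' starting at position 4)
LZ77 triple: (2, 4, 'd')


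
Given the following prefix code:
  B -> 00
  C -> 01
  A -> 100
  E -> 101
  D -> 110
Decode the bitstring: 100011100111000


Decoding step by step:
Bits 100 -> A
Bits 01 -> C
Bits 110 -> D
Bits 01 -> C
Bits 110 -> D
Bits 00 -> B


Decoded message: ACDCDB


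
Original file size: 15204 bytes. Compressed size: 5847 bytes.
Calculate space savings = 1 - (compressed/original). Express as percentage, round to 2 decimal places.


ratio = compressed/original = 5847/15204 = 0.38457
savings = 1 - ratio = 1 - 0.38457 = 0.61543
as a percentage: 0.61543 * 100 = 61.54%

Space savings = 1 - 5847/15204 = 61.54%


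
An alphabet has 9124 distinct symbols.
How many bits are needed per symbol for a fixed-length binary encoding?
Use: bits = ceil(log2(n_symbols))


log2(9124) = 13.1555
Bracket: 2^13 = 8192 < 9124 <= 2^14 = 16384
So ceil(log2(9124)) = 14

bits = ceil(log2(9124)) = ceil(13.1555) = 14 bits


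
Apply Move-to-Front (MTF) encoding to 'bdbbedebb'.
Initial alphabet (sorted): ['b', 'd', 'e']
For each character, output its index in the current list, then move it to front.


MTF encoding:
'b': index 0 in ['b', 'd', 'e'] -> ['b', 'd', 'e']
'd': index 1 in ['b', 'd', 'e'] -> ['d', 'b', 'e']
'b': index 1 in ['d', 'b', 'e'] -> ['b', 'd', 'e']
'b': index 0 in ['b', 'd', 'e'] -> ['b', 'd', 'e']
'e': index 2 in ['b', 'd', 'e'] -> ['e', 'b', 'd']
'd': index 2 in ['e', 'b', 'd'] -> ['d', 'e', 'b']
'e': index 1 in ['d', 'e', 'b'] -> ['e', 'd', 'b']
'b': index 2 in ['e', 'd', 'b'] -> ['b', 'e', 'd']
'b': index 0 in ['b', 'e', 'd'] -> ['b', 'e', 'd']


Output: [0, 1, 1, 0, 2, 2, 1, 2, 0]


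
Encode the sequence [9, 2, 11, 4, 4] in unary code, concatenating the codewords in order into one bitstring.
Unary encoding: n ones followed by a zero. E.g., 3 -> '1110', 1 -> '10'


Encode each number as n ones followed by a terminating 0:
  9 -> 1111111110 (10 bits)
  2 -> 110 (3 bits)
  11 -> 111111111110 (12 bits)
  4 -> 11110 (5 bits)
  4 -> 11110 (5 bits)
Total length = 10 + 3 + 12 + 5 + 5 = 35 bits.

Unary([9, 2, 11, 4, 4]) = 11111111101101111111111101111011110 (35 bits)


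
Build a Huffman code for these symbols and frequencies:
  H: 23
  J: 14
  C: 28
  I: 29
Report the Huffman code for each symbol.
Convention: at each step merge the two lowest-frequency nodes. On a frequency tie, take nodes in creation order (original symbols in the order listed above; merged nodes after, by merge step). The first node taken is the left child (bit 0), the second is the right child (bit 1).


Huffman tree construction:
Step 1: Merge J(14) + H(23) = 37
Step 2: Merge C(28) + I(29) = 57
Step 3: Merge (J+H)(37) + (C+I)(57) = 94
Read each symbol's code off the tree from the root (left child = 0, right child = 1).

Codes:
  H: 01 (length 2)
  J: 00 (length 2)
  C: 10 (length 2)
  I: 11 (length 2)
Average code length: 188/94 = 2.0000 bits/symbol


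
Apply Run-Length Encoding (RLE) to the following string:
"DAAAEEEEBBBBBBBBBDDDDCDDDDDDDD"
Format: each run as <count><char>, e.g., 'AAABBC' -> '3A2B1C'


Scanning runs left to right:
  i=0: run of 'D' x 1 -> '1D'
  i=1: run of 'A' x 3 -> '3A'
  i=4: run of 'E' x 4 -> '4E'
  i=8: run of 'B' x 9 -> '9B'
  i=17: run of 'D' x 4 -> '4D'
  i=21: run of 'C' x 1 -> '1C'
  i=22: run of 'D' x 8 -> '8D'

RLE = 1D3A4E9B4D1C8D


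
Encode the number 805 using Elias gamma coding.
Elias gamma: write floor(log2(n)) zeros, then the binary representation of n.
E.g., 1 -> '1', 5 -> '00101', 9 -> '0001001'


num_bits = floor(log2(805)) + 1 = 10
leading_zeros = num_bits - 1 = 9
binary(805) = 1100100101

Elias gamma(805) = '000000000' + '1100100101' = 0000000001100100101 (19 bits)


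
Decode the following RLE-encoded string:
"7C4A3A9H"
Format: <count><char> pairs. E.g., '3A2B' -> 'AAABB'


Expanding each <count><char> pair:
  7C -> 'CCCCCCC'
  4A -> 'AAAA'
  3A -> 'AAA'
  9H -> 'HHHHHHHHH'

Decoded = CCCCCCCAAAAAAAHHHHHHHHH


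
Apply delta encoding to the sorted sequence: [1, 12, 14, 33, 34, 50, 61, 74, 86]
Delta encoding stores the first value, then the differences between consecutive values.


First value: 1
Deltas:
  12 - 1 = 11
  14 - 12 = 2
  33 - 14 = 19
  34 - 33 = 1
  50 - 34 = 16
  61 - 50 = 11
  74 - 61 = 13
  86 - 74 = 12


Delta encoded: [1, 11, 2, 19, 1, 16, 11, 13, 12]


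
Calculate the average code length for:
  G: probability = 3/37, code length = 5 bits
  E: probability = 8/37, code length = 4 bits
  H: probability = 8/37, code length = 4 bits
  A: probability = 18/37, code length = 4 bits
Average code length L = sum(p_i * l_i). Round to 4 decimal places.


Weighted contributions p_i * l_i:
  G: (3/37) * 5 = 15/37
  E: (8/37) * 4 = 32/37
  H: (8/37) * 4 = 32/37
  A: (18/37) * 4 = 72/37
Sum = (15 + 32 + 32 + 72)/37 = 151/37

L = 151/37 = 4.0811 bits/symbol


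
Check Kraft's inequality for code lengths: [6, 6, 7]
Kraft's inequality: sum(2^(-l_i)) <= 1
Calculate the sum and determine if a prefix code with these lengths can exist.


Sum = 2^(-6) + 2^(-6) + 2^(-7)
    = 0.015625 + 0.015625 + 0.0078125
    = 5/128 = 0.0390625
Since 0.0390625 <= 1, Kraft's inequality IS satisfied.
A prefix code with these lengths CAN exist.

Kraft sum = 0.0390625. Satisfied.
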